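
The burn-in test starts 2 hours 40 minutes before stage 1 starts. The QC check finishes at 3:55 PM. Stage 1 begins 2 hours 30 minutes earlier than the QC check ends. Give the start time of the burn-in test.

Stage 1 starts at 3:55 PM − 150 min = 1:25 PM.
The burn-in test starts at 1:25 PM − 160 min = 10:45 AM.

10:45 AM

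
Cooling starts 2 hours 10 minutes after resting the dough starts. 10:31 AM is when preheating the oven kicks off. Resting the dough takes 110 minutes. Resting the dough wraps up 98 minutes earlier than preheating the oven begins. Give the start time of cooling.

9:13 AM

Resting the dough ends at 10:31 AM − 98 min = 8:53 AM.
Resting the dough starts at 8:53 AM − 110 min = 7:03 AM.
Cooling starts at 7:03 AM + 130 min = 9:13 AM.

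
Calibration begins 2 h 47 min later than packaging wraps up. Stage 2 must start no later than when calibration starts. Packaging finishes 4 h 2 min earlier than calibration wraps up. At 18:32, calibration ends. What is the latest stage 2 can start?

Packaging ends at 18:32 − 242 min = 14:30.
Calibration starts at 14:30 + 167 min = 17:17.
Stage 2 is bounded by calibration, so the latest it can start is 17:17.

17:17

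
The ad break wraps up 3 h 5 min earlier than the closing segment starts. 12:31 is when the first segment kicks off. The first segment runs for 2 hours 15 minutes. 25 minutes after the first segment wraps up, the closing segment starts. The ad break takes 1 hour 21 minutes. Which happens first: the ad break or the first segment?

the ad break

The first segment ends at 12:31 + 135 min = 14:46.
The closing segment starts at 14:46 + 25 min = 15:11.
The ad break ends at 15:11 − 185 min = 12:06.
The ad break starts at 12:06 − 81 min = 10:45.
The ad break starts at 10:45 and the first segment starts at 12:31, so the ad break is first.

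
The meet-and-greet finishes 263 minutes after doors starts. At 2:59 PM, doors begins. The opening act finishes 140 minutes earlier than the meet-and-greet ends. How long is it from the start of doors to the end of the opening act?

The meet-and-greet ends at 2:59 PM + 263 min = 7:22 PM.
The opening act ends at 7:22 PM − 140 min = 5:02 PM.
From 2:59 PM to 5:02 PM is 2 hours 3 minutes.

2 hours 3 minutes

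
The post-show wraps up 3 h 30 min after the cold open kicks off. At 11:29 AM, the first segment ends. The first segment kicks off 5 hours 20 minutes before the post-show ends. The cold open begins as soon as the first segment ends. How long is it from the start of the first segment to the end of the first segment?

1 hour 50 minutes

The cold open starts at 11:29 AM.
The post-show ends at 11:29 AM + 210 min = 2:59 PM.
The first segment starts at 2:59 PM − 320 min = 9:39 AM.
From 9:39 AM to 11:29 AM is 1 hour 50 minutes.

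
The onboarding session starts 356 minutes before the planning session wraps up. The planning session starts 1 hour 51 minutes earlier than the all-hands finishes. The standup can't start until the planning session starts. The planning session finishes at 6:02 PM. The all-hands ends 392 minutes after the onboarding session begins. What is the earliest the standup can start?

4:47 PM

The onboarding session starts at 6:02 PM − 356 min = 12:06 PM.
The all-hands ends at 12:06 PM + 392 min = 6:38 PM.
The planning session starts at 6:38 PM − 111 min = 4:47 PM.
The standup is bounded by the planning session, so the earliest it can start is 4:47 PM.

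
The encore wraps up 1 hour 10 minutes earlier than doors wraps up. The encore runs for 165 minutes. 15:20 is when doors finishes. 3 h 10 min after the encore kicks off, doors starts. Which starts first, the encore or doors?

The encore ends at 15:20 − 70 min = 14:10.
The encore starts at 14:10 − 165 min = 11:25.
Doors starts at 11:25 + 190 min = 14:35.
The encore starts at 11:25 and doors starts at 14:35, so the encore is first.

the encore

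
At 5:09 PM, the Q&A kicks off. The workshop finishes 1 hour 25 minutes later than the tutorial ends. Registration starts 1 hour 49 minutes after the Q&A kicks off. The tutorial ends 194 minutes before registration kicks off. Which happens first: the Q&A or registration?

the Q&A

Registration starts at 5:09 PM + 109 min = 6:58 PM.
The Q&A starts at 5:09 PM and registration starts at 6:58 PM, so the Q&A is first.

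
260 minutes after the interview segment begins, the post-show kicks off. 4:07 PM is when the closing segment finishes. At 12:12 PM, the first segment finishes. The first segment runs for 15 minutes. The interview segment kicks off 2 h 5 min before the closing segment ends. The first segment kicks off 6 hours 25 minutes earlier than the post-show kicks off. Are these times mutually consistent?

Yes

The interview segment starts at 4:07 PM − 125 min = 2:02 PM.
The post-show starts at 2:02 PM + 260 min = 6:22 PM.
The first segment starts at 6:22 PM − 385 min = 11:57 AM.
The first segment ends at 11:57 AM + 15 min = 12:12 PM.
That matches the stated 12:12 PM, so the schedule is consistent.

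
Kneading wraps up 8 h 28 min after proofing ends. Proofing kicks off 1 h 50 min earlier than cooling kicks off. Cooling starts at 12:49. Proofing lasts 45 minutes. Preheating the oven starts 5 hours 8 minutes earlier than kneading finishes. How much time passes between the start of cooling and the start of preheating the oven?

Proofing starts at 12:49 − 110 min = 10:59.
Proofing ends at 10:59 + 45 min = 11:44.
Kneading ends at 11:44 + 508 min = 20:12.
Preheating the oven starts at 20:12 − 308 min = 15:04.
From 12:49 to 15:04 is 2 h 15 min.

2 h 15 min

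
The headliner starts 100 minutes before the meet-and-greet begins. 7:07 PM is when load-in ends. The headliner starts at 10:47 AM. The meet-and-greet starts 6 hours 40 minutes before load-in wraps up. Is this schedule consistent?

Yes

The meet-and-greet starts at 7:07 PM − 400 min = 12:27 PM.
The headliner starts at 12:27 PM − 100 min = 10:47 AM.
That matches the stated 10:47 AM, so the schedule is consistent.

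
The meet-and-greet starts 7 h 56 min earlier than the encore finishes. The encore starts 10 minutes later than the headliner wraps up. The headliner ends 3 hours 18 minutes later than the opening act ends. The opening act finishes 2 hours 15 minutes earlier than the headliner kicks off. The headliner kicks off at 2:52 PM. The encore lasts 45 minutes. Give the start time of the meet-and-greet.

8:54 AM

The opening act ends at 2:52 PM − 135 min = 12:37 PM.
The headliner ends at 12:37 PM + 198 min = 3:55 PM.
The encore starts at 3:55 PM + 10 min = 4:05 PM.
The encore ends at 4:05 PM + 45 min = 4:50 PM.
The meet-and-greet starts at 4:50 PM − 476 min = 8:54 AM.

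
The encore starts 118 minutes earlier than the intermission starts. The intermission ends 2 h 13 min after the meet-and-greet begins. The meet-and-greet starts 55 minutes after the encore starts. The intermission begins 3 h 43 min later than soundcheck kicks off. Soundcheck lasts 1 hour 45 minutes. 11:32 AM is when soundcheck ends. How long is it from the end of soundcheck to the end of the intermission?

Soundcheck starts at 11:32 AM − 105 min = 9:47 AM.
The intermission starts at 9:47 AM + 223 min = 1:30 PM.
The encore starts at 1:30 PM − 118 min = 11:32 AM.
The meet-and-greet starts at 11:32 AM + 55 min = 12:27 PM.
The intermission ends at 12:27 PM + 133 min = 2:40 PM.
From 11:32 AM to 2:40 PM is 188 minutes.

188 minutes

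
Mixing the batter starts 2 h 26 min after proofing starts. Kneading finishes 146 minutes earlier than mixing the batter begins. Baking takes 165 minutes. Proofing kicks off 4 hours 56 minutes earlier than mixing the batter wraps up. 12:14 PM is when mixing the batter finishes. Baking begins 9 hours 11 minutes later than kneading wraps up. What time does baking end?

7:14 PM

Proofing starts at 12:14 PM − 296 min = 7:18 AM.
Mixing the batter starts at 7:18 AM + 146 min = 9:44 AM.
Kneading ends at 9:44 AM − 146 min = 7:18 AM.
Baking starts at 7:18 AM + 551 min = 4:29 PM.
Baking ends at 4:29 PM + 165 min = 7:14 PM.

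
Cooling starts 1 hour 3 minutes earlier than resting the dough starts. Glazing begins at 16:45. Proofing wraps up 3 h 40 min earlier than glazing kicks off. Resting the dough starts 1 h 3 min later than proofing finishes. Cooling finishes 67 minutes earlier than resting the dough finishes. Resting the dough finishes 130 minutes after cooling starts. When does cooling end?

Proofing ends at 16:45 − 220 min = 13:05.
Resting the dough starts at 13:05 + 63 min = 14:08.
Cooling starts at 14:08 − 63 min = 13:05.
Resting the dough ends at 13:05 + 130 min = 15:15.
Cooling ends at 15:15 − 67 min = 14:08.

14:08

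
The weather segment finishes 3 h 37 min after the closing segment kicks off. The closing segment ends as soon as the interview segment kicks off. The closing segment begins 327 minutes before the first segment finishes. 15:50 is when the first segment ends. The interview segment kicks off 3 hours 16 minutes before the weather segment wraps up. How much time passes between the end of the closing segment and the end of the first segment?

The closing segment starts at 15:50 − 327 min = 10:23.
The weather segment ends at 10:23 + 217 min = 14:00.
The interview segment starts at 14:00 − 196 min = 10:44.
So the closing segment ends at 10:44.
From 10:44 to 15:50 is 306 minutes.

306 minutes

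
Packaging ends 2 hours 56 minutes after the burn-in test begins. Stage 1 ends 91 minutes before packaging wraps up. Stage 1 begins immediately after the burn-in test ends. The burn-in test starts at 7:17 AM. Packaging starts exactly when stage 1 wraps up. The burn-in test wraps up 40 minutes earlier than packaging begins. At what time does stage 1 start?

Packaging ends at 7:17 AM + 176 min = 10:13 AM.
Stage 1 ends at 10:13 AM − 91 min = 8:42 AM.
So packaging starts at 8:42 AM.
The burn-in test ends at 8:42 AM − 40 min = 8:02 AM.
So stage 1 starts at 8:02 AM.

8:02 AM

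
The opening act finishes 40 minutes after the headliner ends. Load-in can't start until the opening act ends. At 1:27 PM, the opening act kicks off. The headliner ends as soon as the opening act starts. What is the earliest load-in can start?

2:07 PM

The headliner ends at 1:27 PM.
The opening act ends at 1:27 PM + 40 min = 2:07 PM.
Load-in is bounded by the opening act, so the earliest it can start is 2:07 PM.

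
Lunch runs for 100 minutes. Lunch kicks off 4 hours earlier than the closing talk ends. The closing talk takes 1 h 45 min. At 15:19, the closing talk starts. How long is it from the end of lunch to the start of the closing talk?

35 minutes

The closing talk ends at 15:19 + 105 min = 17:04.
Lunch starts at 17:04 − 240 min = 13:04.
Lunch ends at 13:04 + 100 min = 14:44.
From 14:44 to 15:19 is 35 minutes.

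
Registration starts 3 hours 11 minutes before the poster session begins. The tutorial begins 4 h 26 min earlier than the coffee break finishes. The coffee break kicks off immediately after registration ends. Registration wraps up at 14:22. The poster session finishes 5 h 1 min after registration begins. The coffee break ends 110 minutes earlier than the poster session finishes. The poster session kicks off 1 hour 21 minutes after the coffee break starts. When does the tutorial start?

11:17

The coffee break starts at 14:22.
The poster session starts at 14:22 + 81 min = 15:43.
Registration starts at 15:43 − 191 min = 12:32.
The poster session ends at 12:32 + 301 min = 17:33.
The coffee break ends at 17:33 − 110 min = 15:43.
The tutorial starts at 15:43 − 266 min = 11:17.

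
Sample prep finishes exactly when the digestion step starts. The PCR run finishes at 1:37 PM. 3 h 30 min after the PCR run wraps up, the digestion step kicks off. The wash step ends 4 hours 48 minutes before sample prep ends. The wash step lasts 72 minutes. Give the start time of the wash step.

The digestion step starts at 1:37 PM + 210 min = 5:07 PM.
So sample prep ends at 5:07 PM.
The wash step ends at 5:07 PM − 288 min = 12:19 PM.
The wash step starts at 12:19 PM − 72 min = 11:07 AM.

11:07 AM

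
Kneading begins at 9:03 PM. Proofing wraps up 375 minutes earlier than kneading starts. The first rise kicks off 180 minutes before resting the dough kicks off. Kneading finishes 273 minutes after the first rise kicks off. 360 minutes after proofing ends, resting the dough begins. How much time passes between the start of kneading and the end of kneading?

1 h 18 min

Proofing ends at 9:03 PM − 375 min = 2:48 PM.
Resting the dough starts at 2:48 PM + 360 min = 8:48 PM.
The first rise starts at 8:48 PM − 180 min = 5:48 PM.
Kneading ends at 5:48 PM + 273 min = 10:21 PM.
From 9:03 PM to 10:21 PM is 1 h 18 min.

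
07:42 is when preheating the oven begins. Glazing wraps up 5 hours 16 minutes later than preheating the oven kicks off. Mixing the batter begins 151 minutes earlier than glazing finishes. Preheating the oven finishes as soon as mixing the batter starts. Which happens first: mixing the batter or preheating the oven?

preheating the oven

Glazing ends at 07:42 + 316 min = 12:58.
Mixing the batter starts at 12:58 − 151 min = 10:27.
Mixing the batter starts at 10:27 and preheating the oven starts at 07:42, so preheating the oven is first.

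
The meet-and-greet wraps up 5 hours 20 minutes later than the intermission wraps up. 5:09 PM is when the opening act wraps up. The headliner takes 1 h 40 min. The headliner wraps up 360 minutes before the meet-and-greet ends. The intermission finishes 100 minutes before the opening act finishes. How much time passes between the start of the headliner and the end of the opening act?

240 minutes

The intermission ends at 5:09 PM − 100 min = 3:29 PM.
The meet-and-greet ends at 3:29 PM + 320 min = 8:49 PM.
The headliner ends at 8:49 PM − 360 min = 2:49 PM.
The headliner starts at 2:49 PM − 100 min = 1:09 PM.
From 1:09 PM to 5:09 PM is 240 minutes.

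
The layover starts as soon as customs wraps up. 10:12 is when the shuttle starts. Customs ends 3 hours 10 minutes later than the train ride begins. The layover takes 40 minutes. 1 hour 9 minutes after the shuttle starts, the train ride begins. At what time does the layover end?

15:11

The train ride starts at 10:12 + 69 min = 11:21.
Customs ends at 11:21 + 190 min = 14:31.
So the layover starts at 14:31.
The layover ends at 14:31 + 40 min = 15:11.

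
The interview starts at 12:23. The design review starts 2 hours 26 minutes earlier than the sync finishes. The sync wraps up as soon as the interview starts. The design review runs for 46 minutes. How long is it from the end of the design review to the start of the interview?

The sync ends at 12:23.
The design review starts at 12:23 − 146 min = 09:57.
The design review ends at 09:57 + 46 min = 10:43.
From 10:43 to 12:23 is 1 h 40 min.

1 h 40 min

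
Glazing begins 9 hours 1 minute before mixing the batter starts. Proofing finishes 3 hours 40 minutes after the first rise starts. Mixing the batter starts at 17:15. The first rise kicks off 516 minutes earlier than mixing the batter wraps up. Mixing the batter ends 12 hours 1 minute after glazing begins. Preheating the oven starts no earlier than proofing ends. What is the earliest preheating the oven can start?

15:19

Glazing starts at 17:15 − 541 min = 08:14.
Mixing the batter ends at 08:14 + 721 min = 20:15.
The first rise starts at 20:15 − 516 min = 11:39.
Proofing ends at 11:39 + 220 min = 15:19.
Preheating the oven is bounded by proofing, so the earliest it can start is 15:19.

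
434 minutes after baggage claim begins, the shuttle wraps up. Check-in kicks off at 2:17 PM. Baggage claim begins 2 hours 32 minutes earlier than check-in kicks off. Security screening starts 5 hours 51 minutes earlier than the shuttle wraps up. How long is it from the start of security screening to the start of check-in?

Baggage claim starts at 2:17 PM − 152 min = 11:45 AM.
The shuttle ends at 11:45 AM + 434 min = 6:59 PM.
Security screening starts at 6:59 PM − 351 min = 1:08 PM.
From 1:08 PM to 2:17 PM is 1 h 9 min.

1 h 9 min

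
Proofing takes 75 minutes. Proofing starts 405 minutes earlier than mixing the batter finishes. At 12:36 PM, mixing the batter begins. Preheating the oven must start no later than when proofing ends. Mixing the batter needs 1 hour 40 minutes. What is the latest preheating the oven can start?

8:46 AM

Mixing the batter ends at 12:36 PM + 100 min = 2:16 PM.
Proofing starts at 2:16 PM − 405 min = 7:31 AM.
Proofing ends at 7:31 AM + 75 min = 8:46 AM.
Preheating the oven is bounded by proofing, so the latest it can start is 8:46 AM.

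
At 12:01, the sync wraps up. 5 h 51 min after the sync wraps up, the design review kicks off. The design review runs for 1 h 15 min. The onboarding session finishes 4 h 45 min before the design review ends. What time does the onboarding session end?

The design review starts at 12:01 + 351 min = 17:52.
The design review ends at 17:52 + 75 min = 19:07.
The onboarding session ends at 19:07 − 285 min = 14:22.

14:22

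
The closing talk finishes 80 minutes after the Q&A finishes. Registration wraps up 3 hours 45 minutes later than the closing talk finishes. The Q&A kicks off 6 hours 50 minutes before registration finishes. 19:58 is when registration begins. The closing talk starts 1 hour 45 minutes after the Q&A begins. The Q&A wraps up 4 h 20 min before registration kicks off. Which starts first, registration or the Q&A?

the Q&A

The Q&A ends at 19:58 − 260 min = 15:38.
The closing talk ends at 15:38 + 80 min = 16:58.
Registration ends at 16:58 + 225 min = 20:43.
The Q&A starts at 20:43 − 410 min = 13:53.
Registration starts at 19:58 and the Q&A starts at 13:53, so the Q&A is first.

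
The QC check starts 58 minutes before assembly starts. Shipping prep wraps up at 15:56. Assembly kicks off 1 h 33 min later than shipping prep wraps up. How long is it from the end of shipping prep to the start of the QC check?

35 minutes

Assembly starts at 15:56 + 93 min = 17:29.
The QC check starts at 17:29 − 58 min = 16:31.
From 15:56 to 16:31 is 35 minutes.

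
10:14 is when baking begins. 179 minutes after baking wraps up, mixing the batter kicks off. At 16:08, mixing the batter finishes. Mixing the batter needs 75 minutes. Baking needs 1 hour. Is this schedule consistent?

No

Baking ends at 10:14 + 60 min = 11:14.
Mixing the batter starts at 11:14 + 179 min = 14:13.
Mixing the batter ends at 14:13 + 75 min = 15:28.
But mixing the batter is also said to end at 16:08 — a 40-minute conflict.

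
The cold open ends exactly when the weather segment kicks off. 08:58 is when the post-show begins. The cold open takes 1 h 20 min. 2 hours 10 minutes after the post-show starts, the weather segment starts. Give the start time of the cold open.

09:48

The weather segment starts at 08:58 + 130 min = 11:08.
So the cold open ends at 11:08.
The cold open starts at 11:08 − 80 min = 09:48.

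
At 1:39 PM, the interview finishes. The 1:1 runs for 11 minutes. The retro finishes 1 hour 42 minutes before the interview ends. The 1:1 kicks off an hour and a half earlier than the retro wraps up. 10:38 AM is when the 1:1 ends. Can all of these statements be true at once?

The retro ends at 1:39 PM − 102 min = 11:57 AM.
The 1:1 starts at 11:57 AM − 90 min = 10:27 AM.
The 1:1 ends at 10:27 AM + 11 min = 10:38 AM.
That matches the stated 10:38 AM, so the schedule is consistent.

Yes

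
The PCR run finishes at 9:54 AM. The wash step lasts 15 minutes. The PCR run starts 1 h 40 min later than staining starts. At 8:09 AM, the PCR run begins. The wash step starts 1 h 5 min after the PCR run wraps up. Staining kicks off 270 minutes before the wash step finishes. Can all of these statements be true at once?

The wash step starts at 9:54 AM + 65 min = 10:59 AM.
The wash step ends at 10:59 AM + 15 min = 11:14 AM.
Staining starts at 11:14 AM − 270 min = 6:44 AM.
The PCR run starts at 6:44 AM + 100 min = 8:24 AM.
But the PCR run is also said to start at 8:09 AM — a 15-minute conflict.

No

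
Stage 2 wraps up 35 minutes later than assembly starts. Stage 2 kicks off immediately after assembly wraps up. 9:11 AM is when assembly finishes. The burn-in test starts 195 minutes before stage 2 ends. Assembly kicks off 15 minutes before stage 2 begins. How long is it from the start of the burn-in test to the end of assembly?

2 hours 55 minutes

Stage 2 starts at 9:11 AM.
Assembly starts at 9:11 AM − 15 min = 8:56 AM.
Stage 2 ends at 8:56 AM + 35 min = 9:31 AM.
The burn-in test starts at 9:31 AM − 195 min = 6:16 AM.
From 6:16 AM to 9:11 AM is 2 hours 55 minutes.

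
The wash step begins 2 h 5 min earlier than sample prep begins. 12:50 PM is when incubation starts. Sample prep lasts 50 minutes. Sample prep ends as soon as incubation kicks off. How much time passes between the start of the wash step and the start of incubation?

Sample prep ends at 12:50 PM.
Sample prep starts at 12:50 PM − 50 min = 12:00 PM.
The wash step starts at 12:00 PM − 125 min = 9:55 AM.
From 9:55 AM to 12:50 PM is 2 h 55 min.

2 h 55 min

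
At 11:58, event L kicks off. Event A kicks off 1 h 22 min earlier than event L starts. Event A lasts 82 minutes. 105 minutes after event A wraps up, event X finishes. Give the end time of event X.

13:43

Event A starts at 11:58 − 82 min = 10:36.
Event A ends at 10:36 + 82 min = 11:58.
Event X ends at 11:58 + 105 min = 13:43.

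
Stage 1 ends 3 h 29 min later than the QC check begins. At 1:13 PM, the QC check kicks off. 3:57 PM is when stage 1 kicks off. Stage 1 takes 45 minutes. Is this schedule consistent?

Yes

Stage 1 ends at 1:13 PM + 209 min = 4:42 PM.
Stage 1 starts at 4:42 PM − 45 min = 3:57 PM.
That matches the stated 3:57 PM, so the schedule is consistent.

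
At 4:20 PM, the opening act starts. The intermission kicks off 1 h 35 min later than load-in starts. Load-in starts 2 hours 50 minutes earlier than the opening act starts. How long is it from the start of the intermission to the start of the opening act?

75 minutes

Load-in starts at 4:20 PM − 170 min = 1:30 PM.
The intermission starts at 1:30 PM + 95 min = 3:05 PM.
From 3:05 PM to 4:20 PM is 75 minutes.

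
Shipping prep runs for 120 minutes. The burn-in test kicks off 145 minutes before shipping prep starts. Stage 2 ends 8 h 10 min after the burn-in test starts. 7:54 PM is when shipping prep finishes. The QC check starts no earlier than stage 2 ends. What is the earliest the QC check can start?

11:39 PM

Shipping prep starts at 7:54 PM − 120 min = 5:54 PM.
The burn-in test starts at 5:54 PM − 145 min = 3:29 PM.
Stage 2 ends at 3:29 PM + 490 min = 11:39 PM.
The QC check is bounded by stage 2, so the earliest it can start is 11:39 PM.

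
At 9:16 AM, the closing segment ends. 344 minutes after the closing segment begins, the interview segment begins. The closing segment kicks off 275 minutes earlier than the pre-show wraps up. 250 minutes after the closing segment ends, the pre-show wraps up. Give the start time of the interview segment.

The pre-show ends at 9:16 AM + 250 min = 1:26 PM.
The closing segment starts at 1:26 PM − 275 min = 8:51 AM.
The interview segment starts at 8:51 AM + 344 min = 2:35 PM.

2:35 PM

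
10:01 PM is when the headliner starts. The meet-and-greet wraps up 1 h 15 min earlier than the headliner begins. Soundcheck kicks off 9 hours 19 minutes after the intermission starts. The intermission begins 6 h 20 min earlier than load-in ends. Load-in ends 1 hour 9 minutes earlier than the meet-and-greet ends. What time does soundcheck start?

The meet-and-greet ends at 10:01 PM − 75 min = 8:46 PM.
Load-in ends at 8:46 PM − 69 min = 7:37 PM.
The intermission starts at 7:37 PM − 380 min = 1:17 PM.
Soundcheck starts at 1:17 PM + 559 min = 10:36 PM.

10:36 PM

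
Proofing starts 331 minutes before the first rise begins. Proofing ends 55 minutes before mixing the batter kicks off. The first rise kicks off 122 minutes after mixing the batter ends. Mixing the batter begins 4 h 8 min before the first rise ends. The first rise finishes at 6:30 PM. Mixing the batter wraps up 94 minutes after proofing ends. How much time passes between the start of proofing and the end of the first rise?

6 h 58 min

Mixing the batter starts at 6:30 PM − 248 min = 2:22 PM.
Proofing ends at 2:22 PM − 55 min = 1:27 PM.
Mixing the batter ends at 1:27 PM + 94 min = 3:01 PM.
The first rise starts at 3:01 PM + 122 min = 5:03 PM.
Proofing starts at 5:03 PM − 331 min = 11:32 AM.
From 11:32 AM to 6:30 PM is 6 h 58 min.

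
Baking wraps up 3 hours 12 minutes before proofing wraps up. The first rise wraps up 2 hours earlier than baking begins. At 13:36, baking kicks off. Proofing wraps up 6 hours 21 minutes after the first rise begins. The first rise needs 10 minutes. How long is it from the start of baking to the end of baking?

59 minutes

The first rise ends at 13:36 − 120 min = 11:36.
The first rise starts at 11:36 − 10 min = 11:26.
Proofing ends at 11:26 + 381 min = 17:47.
Baking ends at 17:47 − 192 min = 14:35.
From 13:36 to 14:35 is 59 minutes.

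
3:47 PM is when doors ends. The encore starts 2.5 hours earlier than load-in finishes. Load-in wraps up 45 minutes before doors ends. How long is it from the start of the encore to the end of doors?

195 minutes

Load-in ends at 3:47 PM − 45 min = 3:02 PM.
The encore starts at 3:02 PM − 150 min = 12:32 PM.
From 12:32 PM to 3:47 PM is 195 minutes.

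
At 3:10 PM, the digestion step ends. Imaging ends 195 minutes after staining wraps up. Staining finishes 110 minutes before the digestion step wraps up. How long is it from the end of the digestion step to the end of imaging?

1 h 25 min

Staining ends at 3:10 PM − 110 min = 1:20 PM.
Imaging ends at 1:20 PM + 195 min = 4:35 PM.
From 3:10 PM to 4:35 PM is 1 h 25 min.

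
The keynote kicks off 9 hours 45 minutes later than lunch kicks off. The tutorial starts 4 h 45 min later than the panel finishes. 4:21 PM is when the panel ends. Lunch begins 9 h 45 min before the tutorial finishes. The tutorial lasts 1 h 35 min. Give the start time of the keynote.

The tutorial starts at 4:21 PM + 285 min = 9:06 PM.
The tutorial ends at 9:06 PM + 95 min = 10:41 PM.
Lunch starts at 10:41 PM − 585 min = 12:56 PM.
The keynote starts at 12:56 PM + 585 min = 10:41 PM.

10:41 PM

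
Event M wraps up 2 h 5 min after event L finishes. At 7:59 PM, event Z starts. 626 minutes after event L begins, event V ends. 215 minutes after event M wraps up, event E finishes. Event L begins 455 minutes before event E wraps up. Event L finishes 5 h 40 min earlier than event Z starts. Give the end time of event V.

10:50 PM

Event L ends at 7:59 PM − 340 min = 2:19 PM.
Event M ends at 2:19 PM + 125 min = 4:24 PM.
Event E ends at 4:24 PM + 215 min = 7:59 PM.
Event L starts at 7:59 PM − 455 min = 12:24 PM.
Event V ends at 12:24 PM + 626 min = 10:50 PM.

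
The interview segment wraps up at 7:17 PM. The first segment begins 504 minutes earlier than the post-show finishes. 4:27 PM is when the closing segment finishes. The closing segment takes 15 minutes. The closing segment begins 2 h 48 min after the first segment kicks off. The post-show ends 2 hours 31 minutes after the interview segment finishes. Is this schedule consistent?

Yes

The post-show ends at 7:17 PM + 151 min = 9:48 PM.
The first segment starts at 9:48 PM − 504 min = 1:24 PM.
The closing segment starts at 1:24 PM + 168 min = 4:12 PM.
The closing segment ends at 4:12 PM + 15 min = 4:27 PM.
That matches the stated 4:27 PM, so the schedule is consistent.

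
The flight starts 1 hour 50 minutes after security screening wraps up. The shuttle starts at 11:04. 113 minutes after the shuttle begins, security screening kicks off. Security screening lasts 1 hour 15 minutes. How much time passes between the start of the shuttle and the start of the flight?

Security screening starts at 11:04 + 113 min = 12:57.
Security screening ends at 12:57 + 75 min = 14:12.
The flight starts at 14:12 + 110 min = 16:02.
From 11:04 to 16:02 is 4 hours 58 minutes.

4 hours 58 minutes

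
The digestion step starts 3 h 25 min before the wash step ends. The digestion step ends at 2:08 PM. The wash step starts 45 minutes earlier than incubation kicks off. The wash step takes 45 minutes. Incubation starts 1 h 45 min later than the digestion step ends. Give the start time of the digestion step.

12:28 PM

Incubation starts at 2:08 PM + 105 min = 3:53 PM.
The wash step starts at 3:53 PM − 45 min = 3:08 PM.
The wash step ends at 3:08 PM + 45 min = 3:53 PM.
The digestion step starts at 3:53 PM − 205 min = 12:28 PM.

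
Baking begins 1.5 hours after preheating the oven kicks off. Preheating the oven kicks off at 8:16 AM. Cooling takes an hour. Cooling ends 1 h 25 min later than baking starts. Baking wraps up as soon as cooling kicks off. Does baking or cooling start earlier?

baking

Baking starts at 8:16 AM + 90 min = 9:46 AM.
Cooling ends at 9:46 AM + 85 min = 11:11 AM.
Cooling starts at 11:11 AM − 60 min = 10:11 AM.
Baking starts at 9:46 AM and cooling starts at 10:11 AM, so baking is first.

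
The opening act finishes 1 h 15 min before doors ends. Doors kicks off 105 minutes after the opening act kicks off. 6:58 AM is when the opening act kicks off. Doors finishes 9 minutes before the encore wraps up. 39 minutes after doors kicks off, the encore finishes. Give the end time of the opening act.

7:58 AM

Doors starts at 6:58 AM + 105 min = 8:43 AM.
The encore ends at 8:43 AM + 39 min = 9:22 AM.
Doors ends at 9:22 AM − 9 min = 9:13 AM.
The opening act ends at 9:13 AM − 75 min = 7:58 AM.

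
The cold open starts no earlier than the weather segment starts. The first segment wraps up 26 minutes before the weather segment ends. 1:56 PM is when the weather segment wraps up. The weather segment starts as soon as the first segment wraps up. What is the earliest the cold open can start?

1:30 PM

The first segment ends at 1:56 PM − 26 min = 1:30 PM.
So the weather segment starts at 1:30 PM.
The cold open is bounded by the weather segment, so the earliest it can start is 1:30 PM.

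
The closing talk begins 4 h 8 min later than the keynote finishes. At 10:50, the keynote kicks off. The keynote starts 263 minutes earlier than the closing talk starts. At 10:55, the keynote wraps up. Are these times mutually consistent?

The closing talk starts at 10:55 + 248 min = 15:03.
The keynote starts at 15:03 − 263 min = 10:40.
But the keynote is also said to start at 10:50 — a 10-minute conflict.

No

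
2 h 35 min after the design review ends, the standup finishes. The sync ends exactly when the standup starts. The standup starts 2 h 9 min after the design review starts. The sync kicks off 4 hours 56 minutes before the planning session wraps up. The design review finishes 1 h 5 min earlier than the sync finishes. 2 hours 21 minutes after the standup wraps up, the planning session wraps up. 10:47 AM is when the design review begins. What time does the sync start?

11:51 AM

The standup starts at 10:47 AM + 129 min = 12:56 PM.
So the sync ends at 12:56 PM.
The design review ends at 12:56 PM − 65 min = 11:51 AM.
The standup ends at 11:51 AM + 155 min = 2:26 PM.
The planning session ends at 2:26 PM + 141 min = 4:47 PM.
The sync starts at 4:47 PM − 296 min = 11:51 AM.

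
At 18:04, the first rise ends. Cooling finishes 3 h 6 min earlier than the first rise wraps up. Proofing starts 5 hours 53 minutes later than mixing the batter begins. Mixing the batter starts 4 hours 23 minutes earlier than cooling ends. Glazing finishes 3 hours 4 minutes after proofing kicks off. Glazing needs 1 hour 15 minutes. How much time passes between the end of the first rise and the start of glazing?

13 minutes

Cooling ends at 18:04 − 186 min = 14:58.
Mixing the batter starts at 14:58 − 263 min = 10:35.
Proofing starts at 10:35 + 353 min = 16:28.
Glazing ends at 16:28 + 184 min = 19:32.
Glazing starts at 19:32 − 75 min = 18:17.
From 18:04 to 18:17 is 13 minutes.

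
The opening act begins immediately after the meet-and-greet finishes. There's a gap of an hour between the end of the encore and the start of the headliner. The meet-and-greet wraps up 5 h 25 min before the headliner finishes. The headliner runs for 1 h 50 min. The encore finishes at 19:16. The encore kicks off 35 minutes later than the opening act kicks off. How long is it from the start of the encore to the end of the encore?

two hours

The headliner starts at 19:16 + 60 min = 20:16.
The headliner ends at 20:16 + 110 min = 22:06.
The meet-and-greet ends at 22:06 − 325 min = 16:41.
So the opening act starts at 16:41.
The encore starts at 16:41 + 35 min = 17:16.
From 17:16 to 19:16 is two hours.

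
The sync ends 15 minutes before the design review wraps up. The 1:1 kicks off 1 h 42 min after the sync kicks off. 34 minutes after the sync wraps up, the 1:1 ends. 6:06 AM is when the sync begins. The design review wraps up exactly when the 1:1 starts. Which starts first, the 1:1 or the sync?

the sync

The 1:1 starts at 6:06 AM + 102 min = 7:48 AM.
The 1:1 starts at 7:48 AM and the sync starts at 6:06 AM, so the sync is first.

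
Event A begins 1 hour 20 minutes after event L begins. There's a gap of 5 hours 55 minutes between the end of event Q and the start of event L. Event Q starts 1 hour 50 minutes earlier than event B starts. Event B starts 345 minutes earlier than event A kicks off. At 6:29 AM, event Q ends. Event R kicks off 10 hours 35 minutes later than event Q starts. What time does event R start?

Event L starts at 6:29 AM + 355 min = 12:24 PM.
Event A starts at 12:24 PM + 80 min = 1:44 PM.
Event B starts at 1:44 PM − 345 min = 7:59 AM.
Event Q starts at 7:59 AM − 110 min = 6:09 AM.
Event R starts at 6:09 AM + 635 min = 4:44 PM.

4:44 PM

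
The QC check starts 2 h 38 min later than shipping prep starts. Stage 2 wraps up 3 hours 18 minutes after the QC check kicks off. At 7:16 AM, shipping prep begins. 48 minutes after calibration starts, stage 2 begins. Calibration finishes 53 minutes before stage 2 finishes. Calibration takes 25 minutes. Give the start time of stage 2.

12:42 PM

The QC check starts at 7:16 AM + 158 min = 9:54 AM.
Stage 2 ends at 9:54 AM + 198 min = 1:12 PM.
Calibration ends at 1:12 PM − 53 min = 12:19 PM.
Calibration starts at 12:19 PM − 25 min = 11:54 AM.
Stage 2 starts at 11:54 AM + 48 min = 12:42 PM.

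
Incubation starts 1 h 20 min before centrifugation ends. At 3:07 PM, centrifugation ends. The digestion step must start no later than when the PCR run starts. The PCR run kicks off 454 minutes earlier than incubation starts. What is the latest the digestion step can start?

Incubation starts at 3:07 PM − 80 min = 1:47 PM.
The PCR run starts at 1:47 PM − 454 min = 6:13 AM.
The digestion step is bounded by the PCR run, so the latest it can start is 6:13 AM.

6:13 AM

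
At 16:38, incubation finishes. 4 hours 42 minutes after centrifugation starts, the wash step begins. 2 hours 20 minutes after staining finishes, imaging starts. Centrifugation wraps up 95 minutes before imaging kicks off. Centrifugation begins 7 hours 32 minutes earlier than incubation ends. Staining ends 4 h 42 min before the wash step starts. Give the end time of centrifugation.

09:51

Centrifugation starts at 16:38 − 452 min = 09:06.
The wash step starts at 09:06 + 282 min = 13:48.
Staining ends at 13:48 − 282 min = 09:06.
Imaging starts at 09:06 + 140 min = 11:26.
Centrifugation ends at 11:26 − 95 min = 09:51.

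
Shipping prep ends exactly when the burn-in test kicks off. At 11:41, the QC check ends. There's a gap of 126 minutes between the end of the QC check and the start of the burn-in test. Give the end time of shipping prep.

The burn-in test starts at 11:41 + 126 min = 13:47.
So shipping prep ends at 13:47.

13:47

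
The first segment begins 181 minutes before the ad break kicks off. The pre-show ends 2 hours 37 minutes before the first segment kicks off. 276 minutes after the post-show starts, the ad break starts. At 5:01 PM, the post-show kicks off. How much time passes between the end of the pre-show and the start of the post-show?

The ad break starts at 5:01 PM + 276 min = 9:37 PM.
The first segment starts at 9:37 PM − 181 min = 6:36 PM.
The pre-show ends at 6:36 PM − 157 min = 3:59 PM.
From 3:59 PM to 5:01 PM is 1 h 2 min.

1 h 2 min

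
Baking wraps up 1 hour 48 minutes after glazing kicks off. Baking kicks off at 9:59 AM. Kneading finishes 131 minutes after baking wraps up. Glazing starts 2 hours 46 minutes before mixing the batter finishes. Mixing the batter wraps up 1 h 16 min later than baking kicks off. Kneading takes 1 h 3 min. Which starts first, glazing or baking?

Mixing the batter ends at 9:59 AM + 76 min = 11:15 AM.
Glazing starts at 11:15 AM − 166 min = 8:29 AM.
Glazing starts at 8:29 AM and baking starts at 9:59 AM, so glazing is first.

glazing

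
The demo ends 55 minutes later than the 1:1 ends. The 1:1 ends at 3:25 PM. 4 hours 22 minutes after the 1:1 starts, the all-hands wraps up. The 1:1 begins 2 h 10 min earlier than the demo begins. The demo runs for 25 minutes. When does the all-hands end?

The demo ends at 3:25 PM + 55 min = 4:20 PM.
The demo starts at 4:20 PM − 25 min = 3:55 PM.
The 1:1 starts at 3:55 PM − 130 min = 1:45 PM.
The all-hands ends at 1:45 PM + 262 min = 6:07 PM.

6:07 PM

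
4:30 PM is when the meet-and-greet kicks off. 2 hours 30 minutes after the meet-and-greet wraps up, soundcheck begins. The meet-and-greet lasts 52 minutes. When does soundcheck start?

The meet-and-greet ends at 4:30 PM + 52 min = 5:22 PM.
Soundcheck starts at 5:22 PM + 150 min = 7:52 PM.

7:52 PM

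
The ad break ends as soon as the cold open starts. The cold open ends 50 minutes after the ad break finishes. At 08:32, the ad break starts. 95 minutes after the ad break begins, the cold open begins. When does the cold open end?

10:57

The cold open starts at 08:32 + 95 min = 10:07.
So the ad break ends at 10:07.
The cold open ends at 10:07 + 50 min = 10:57.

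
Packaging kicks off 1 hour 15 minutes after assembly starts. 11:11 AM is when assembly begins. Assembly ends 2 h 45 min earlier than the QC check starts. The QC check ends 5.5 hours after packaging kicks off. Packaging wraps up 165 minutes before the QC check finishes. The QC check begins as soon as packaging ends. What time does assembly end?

12:26 PM

Packaging starts at 11:11 AM + 75 min = 12:26 PM.
The QC check ends at 12:26 PM + 330 min = 5:56 PM.
Packaging ends at 5:56 PM − 165 min = 3:11 PM.
So the QC check starts at 3:11 PM.
Assembly ends at 3:11 PM − 165 min = 12:26 PM.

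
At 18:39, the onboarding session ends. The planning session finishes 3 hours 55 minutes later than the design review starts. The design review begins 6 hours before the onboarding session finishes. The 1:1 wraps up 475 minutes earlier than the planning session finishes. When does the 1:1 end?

08:39

The design review starts at 18:39 − 360 min = 12:39.
The planning session ends at 12:39 + 235 min = 16:34.
The 1:1 ends at 16:34 − 475 min = 08:39.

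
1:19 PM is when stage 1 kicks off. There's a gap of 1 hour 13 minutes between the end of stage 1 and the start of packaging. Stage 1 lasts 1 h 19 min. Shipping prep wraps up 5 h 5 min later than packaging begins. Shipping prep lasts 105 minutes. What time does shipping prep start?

7:11 PM

Stage 1 ends at 1:19 PM + 79 min = 2:38 PM.
Packaging starts at 2:38 PM + 73 min = 3:51 PM.
Shipping prep ends at 3:51 PM + 305 min = 8:56 PM.
Shipping prep starts at 8:56 PM − 105 min = 7:11 PM.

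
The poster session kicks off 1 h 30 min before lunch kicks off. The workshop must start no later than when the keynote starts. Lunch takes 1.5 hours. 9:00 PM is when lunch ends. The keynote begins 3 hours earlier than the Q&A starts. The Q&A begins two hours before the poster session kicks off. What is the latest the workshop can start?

Lunch starts at 9:00 PM − 90 min = 7:30 PM.
The poster session starts at 7:30 PM − 90 min = 6:00 PM.
The Q&A starts at 6:00 PM − 120 min = 4:00 PM.
The keynote starts at 4:00 PM − 180 min = 1:00 PM.
The workshop is bounded by the keynote, so the latest it can start is 1:00 PM.

1:00 PM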